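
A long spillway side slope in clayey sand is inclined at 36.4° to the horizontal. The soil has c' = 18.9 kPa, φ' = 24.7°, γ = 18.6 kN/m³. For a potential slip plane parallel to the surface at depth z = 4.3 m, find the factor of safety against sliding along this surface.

FS = 1.12

For an infinite slope with a slip plane parallel to the surface (no pore pressure): FS = [c' + γz cos²β tanφ'] / [γz sinβ cosβ].
γz = 18.6·4.3 = 79.98 kN/m²
Numerator = 18.9 + 79.98·cos²36.4°·tan24.7° = 18.9 + 79.98·0.6479·0.4599 = 42.732 kPa
Denominator = 79.98·sin36.4°·cos36.4° = 79.98·0.5934·0.8049 = 38.202 kPa
FS = 42.732 / 38.202 = 1.119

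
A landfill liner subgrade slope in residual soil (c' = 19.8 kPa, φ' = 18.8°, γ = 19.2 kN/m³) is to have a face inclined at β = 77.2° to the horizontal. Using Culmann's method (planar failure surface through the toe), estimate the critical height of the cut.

H_c = 8.00 m

Culmann's analysis gives the critical failure plane at α_cr = (β + φ')/2 = (77.2 + 18.8)/2 = 48.0°, and the critical height
H_c = (4c'/γ) · sinβ cosφ' / [1 − cos(β − φ')]
    = (4·19.8/19.2) · sin77.2°·cos18.8° / [1 − cos(58.4°)]
    = 4.125 · 0.9751·0.9466 / [1 − 0.5240]
    = 4.125 · 0.9231 / 0.4760
    = 8.00 m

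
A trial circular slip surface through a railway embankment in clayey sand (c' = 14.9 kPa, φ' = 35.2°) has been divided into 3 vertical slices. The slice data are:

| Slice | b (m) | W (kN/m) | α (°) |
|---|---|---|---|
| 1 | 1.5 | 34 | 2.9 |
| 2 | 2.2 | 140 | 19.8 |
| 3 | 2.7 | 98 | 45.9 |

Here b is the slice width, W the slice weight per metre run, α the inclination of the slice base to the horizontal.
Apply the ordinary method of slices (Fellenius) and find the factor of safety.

FS = 2.34

Ordinary method of slices: FS = Σ[c'·Δl_i + (W_i cosα_i)·tanφ'] / Σ W_i sinα_i, with Δl_i = b_i / cosα_i.
Slice 1: Δl = 1.5/cos2.9° = 1.502 m; N'_1 = 34·cos2.9° = 34.0; c'Δl = 22.38; W sinα = 1.7
Slice 2: Δl = 2.2/cos19.8° = 2.338 m; N'_2 = 140·cos19.8° = 131.7; c'Δl = 34.84; W sinα = 47.4
Slice 3: Δl = 2.7/cos45.9° = 3.880 m; N'_3 = 98·cos45.9° = 68.2; c'Δl = 57.81; W sinα = 70.4
Σc'Δl = 115.0 kN/m; ΣN' = 233.9 kN/m; ΣW sinα = 119.5 kN/m
Resisting = 115.0 + 233.9·tan35.2° = 115.0 + 165.0 = 280.0 kN/m
FS = 280.0 / 119.5 = 2.343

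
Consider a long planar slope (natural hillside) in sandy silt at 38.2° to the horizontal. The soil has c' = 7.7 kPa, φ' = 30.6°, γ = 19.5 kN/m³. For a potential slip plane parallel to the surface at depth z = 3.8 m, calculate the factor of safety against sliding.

For an infinite slope with a slip plane parallel to the surface (no pore pressure): FS = [c' + γz cos²β tanφ'] / [γz sinβ cosβ].
γz = 19.5·3.8 = 74.10 kN/m²
Numerator = 7.7 + 74.10·cos²38.2°·tan30.6° = 7.7 + 74.10·0.6176·0.5914 = 34.764 kPa
Denominator = 74.10·sin38.2°·cos38.2° = 74.10·0.6184·0.7859 = 36.011 kPa
FS = 34.764 / 36.011 = 0.965

FS = 0.97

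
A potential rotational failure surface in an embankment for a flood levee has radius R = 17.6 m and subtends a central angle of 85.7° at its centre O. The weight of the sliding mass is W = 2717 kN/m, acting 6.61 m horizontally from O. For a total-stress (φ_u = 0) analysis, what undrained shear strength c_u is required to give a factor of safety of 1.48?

FS = c_u·L_a·R / (W·d), so c_u = FS·W·d / (L_a·R).
Arc length L_a = R·θ = 17.6·(85.7°·π/180) = 17.6·1.4957 = 26.33 m
c_u = 1.48·2717·6.61 / (26.33·17.6) = 26579.9 / 463.32 = 57.37 kPa

c_u = 57.4 kPa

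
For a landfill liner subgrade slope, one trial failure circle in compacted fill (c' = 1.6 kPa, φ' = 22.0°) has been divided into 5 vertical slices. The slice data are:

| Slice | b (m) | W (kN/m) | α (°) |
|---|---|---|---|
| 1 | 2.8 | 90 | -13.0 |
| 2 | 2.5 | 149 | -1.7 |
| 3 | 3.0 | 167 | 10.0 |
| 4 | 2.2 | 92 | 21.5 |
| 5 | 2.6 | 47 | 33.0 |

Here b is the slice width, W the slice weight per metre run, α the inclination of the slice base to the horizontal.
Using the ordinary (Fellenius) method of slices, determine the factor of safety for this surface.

Ordinary method of slices: FS = Σ[c'·Δl_i + (W_i cosα_i)·tanφ'] / Σ W_i sinα_i, with Δl_i = b_i / cosα_i.
Slice 1: Δl = 2.8/cos(-13.0°) = 2.874 m; N'_1 = 90·cos(-13.0°) = 87.7; c'Δl = 4.60; W sinα = -20.2
Slice 2: Δl = 2.5/cos(-1.7°) = 2.501 m; N'_2 = 149·cos(-1.7°) = 148.9; c'Δl = 4.00; W sinα = -4.4
Slice 3: Δl = 3.0/cos10.0° = 3.046 m; N'_3 = 167·cos10.0° = 164.5; c'Δl = 4.87; W sinα = 29.0
Slice 4: Δl = 2.2/cos21.5° = 2.365 m; N'_4 = 92·cos21.5° = 85.6; c'Δl = 3.78; W sinα = 33.7
Slice 5: Δl = 2.6/cos33.0° = 3.100 m; N'_5 = 47·cos33.0° = 39.4; c'Δl = 4.96; W sinα = 25.6
Σc'Δl = 22.2 kN/m; ΣN' = 526.1 kN/m; ΣW sinα = 63.6 kN/m
Resisting = 22.2 + 526.1·tan22.0° = 22.2 + 212.6 = 234.8 kN/m
FS = 234.8 / 63.6 = 3.689

FS = 3.69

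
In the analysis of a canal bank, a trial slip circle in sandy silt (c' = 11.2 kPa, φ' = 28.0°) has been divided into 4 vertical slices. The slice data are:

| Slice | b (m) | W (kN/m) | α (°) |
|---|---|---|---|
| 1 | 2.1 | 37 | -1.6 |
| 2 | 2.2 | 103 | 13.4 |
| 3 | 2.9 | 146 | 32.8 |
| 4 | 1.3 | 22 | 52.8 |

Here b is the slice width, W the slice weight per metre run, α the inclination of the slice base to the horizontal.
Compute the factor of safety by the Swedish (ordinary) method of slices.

FS = 2.15

Ordinary method of slices: FS = Σ[c'·Δl_i + (W_i cosα_i)·tanφ'] / Σ W_i sinα_i, with Δl_i = b_i / cosα_i.
Slice 1: Δl = 2.1/cos(-1.6°) = 2.101 m; N'_1 = 37·cos(-1.6°) = 37.0; c'Δl = 23.53; W sinα = -1.0
Slice 2: Δl = 2.2/cos13.4° = 2.262 m; N'_2 = 103·cos13.4° = 100.2; c'Δl = 25.33; W sinα = 23.9
Slice 3: Δl = 2.9/cos32.8° = 3.450 m; N'_3 = 146·cos32.8° = 122.7; c'Δl = 38.64; W sinα = 79.1
Slice 4: Δl = 1.3/cos52.8° = 2.150 m; N'_4 = 22·cos52.8° = 13.3; c'Δl = 24.08; W sinα = 17.5
Σc'Δl = 111.6 kN/m; ΣN' = 273.2 kN/m; ΣW sinα = 119.4 kN/m
Resisting = 111.6 + 273.2·tan28.0° = 111.6 + 145.3 = 256.8 kN/m
FS = 256.8 / 119.4 = 2.150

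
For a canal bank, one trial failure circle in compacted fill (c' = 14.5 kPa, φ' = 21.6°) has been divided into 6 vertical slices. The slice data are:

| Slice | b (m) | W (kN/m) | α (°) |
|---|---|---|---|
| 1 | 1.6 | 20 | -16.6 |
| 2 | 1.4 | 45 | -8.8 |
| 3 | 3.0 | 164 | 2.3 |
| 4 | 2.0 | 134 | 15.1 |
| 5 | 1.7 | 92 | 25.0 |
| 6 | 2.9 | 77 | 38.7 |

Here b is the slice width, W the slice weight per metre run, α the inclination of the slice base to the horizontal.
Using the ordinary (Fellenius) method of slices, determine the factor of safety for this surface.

Ordinary method of slices: FS = Σ[c'·Δl_i + (W_i cosα_i)·tanφ'] / Σ W_i sinα_i, with Δl_i = b_i / cosα_i.
Slice 1: Δl = 1.6/cos(-16.6°) = 1.670 m; N'_1 = 20·cos(-16.6°) = 19.2; c'Δl = 24.21; W sinα = -5.7
Slice 2: Δl = 1.4/cos(-8.8°) = 1.417 m; N'_2 = 45·cos(-8.8°) = 44.5; c'Δl = 20.54; W sinα = -6.9
Slice 3: Δl = 3.0/cos2.3° = 3.002 m; N'_3 = 164·cos2.3° = 163.9; c'Δl = 43.54; W sinα = 6.6
Slice 4: Δl = 2.0/cos15.1° = 2.072 m; N'_4 = 134·cos15.1° = 129.4; c'Δl = 30.04; W sinα = 34.9
Slice 5: Δl = 1.7/cos25.0° = 1.876 m; N'_5 = 92·cos25.0° = 83.4; c'Δl = 27.20; W sinα = 38.9
Slice 6: Δl = 2.9/cos38.7° = 3.716 m; N'_6 = 77·cos38.7° = 60.1; c'Δl = 53.88; W sinα = 48.1
Σc'Δl = 199.4 kN/m; ΣN' = 500.4 kN/m; ΣW sinα = 115.9 kN/m
Resisting = 199.4 + 500.4·tan21.6° = 199.4 + 198.1 = 397.5 kN/m
FS = 397.5 / 115.9 = 3.429

FS = 3.43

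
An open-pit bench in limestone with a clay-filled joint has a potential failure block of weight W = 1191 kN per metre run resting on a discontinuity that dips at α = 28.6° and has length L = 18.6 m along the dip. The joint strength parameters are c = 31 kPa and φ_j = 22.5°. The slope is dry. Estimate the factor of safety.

Resolving the block weight along and normal to the plane and applying the Mohr–Coulomb strength on the joint:
N' = W cosα = 1191·cos28.6° = 1045.7 kN/m
Driving force T = W sinα = 1191·sin28.6° = 570.1 kN/m
Resisting force R = c·L + N'·tanφ_j = 31·18.6 + 1045.7·tan22.5° = 576.6 + 433.1 = 1009.7 kN/m
FS = R / T = 1009.7 / 570.1 = 1.771

FS = 1.77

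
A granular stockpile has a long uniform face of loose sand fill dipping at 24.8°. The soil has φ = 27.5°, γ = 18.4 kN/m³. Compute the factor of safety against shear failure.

For a dry cohesionless infinite slope the factor of safety is FS = tanφ / tanβ.
FS = tan27.5° / tan24.8° = 0.5206 / 0.4621 = 1.127

FS = 1.13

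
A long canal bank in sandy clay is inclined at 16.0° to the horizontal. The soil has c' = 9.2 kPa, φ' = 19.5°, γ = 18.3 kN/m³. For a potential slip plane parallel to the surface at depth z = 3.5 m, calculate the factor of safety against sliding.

FS = 1.78

For an infinite slope with a slip plane parallel to the surface (no pore pressure): FS = [c' + γz cos²β tanφ'] / [γz sinβ cosβ].
γz = 18.3·3.5 = 64.05 kN/m²
Numerator = 9.2 + 64.05·cos²16.0°·tan19.5° = 9.2 + 64.05·0.9240·0.3541 = 30.158 kPa
Denominator = 64.05·sin16.0°·cos16.0° = 64.05·0.2756·0.9613 = 16.971 kPa
FS = 30.158 / 16.971 = 1.777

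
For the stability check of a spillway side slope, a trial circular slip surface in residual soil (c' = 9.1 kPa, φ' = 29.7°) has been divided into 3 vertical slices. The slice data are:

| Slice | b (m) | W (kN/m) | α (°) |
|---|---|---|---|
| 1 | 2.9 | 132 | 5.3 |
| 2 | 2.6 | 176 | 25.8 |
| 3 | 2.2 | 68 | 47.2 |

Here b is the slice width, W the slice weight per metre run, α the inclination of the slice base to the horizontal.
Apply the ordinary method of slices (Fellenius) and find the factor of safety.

FS = 1.98

Ordinary method of slices: FS = Σ[c'·Δl_i + (W_i cosα_i)·tanφ'] / Σ W_i sinα_i, with Δl_i = b_i / cosα_i.
Slice 1: Δl = 2.9/cos5.3° = 2.912 m; N'_1 = 132·cos5.3° = 131.4; c'Δl = 26.50; W sinα = 12.2
Slice 2: Δl = 2.6/cos25.8° = 2.888 m; N'_2 = 176·cos25.8° = 158.5; c'Δl = 26.28; W sinα = 76.6
Slice 3: Δl = 2.2/cos47.2° = 3.238 m; N'_3 = 68·cos47.2° = 46.2; c'Δl = 29.47; W sinα = 49.9
Σc'Δl = 82.2 kN/m; ΣN' = 336.1 kN/m; ΣW sinα = 138.7 kN/m
Resisting = 82.2 + 336.1·tan29.7° = 82.2 + 191.7 = 274.0 kN/m
FS = 274.0 / 138.7 = 1.975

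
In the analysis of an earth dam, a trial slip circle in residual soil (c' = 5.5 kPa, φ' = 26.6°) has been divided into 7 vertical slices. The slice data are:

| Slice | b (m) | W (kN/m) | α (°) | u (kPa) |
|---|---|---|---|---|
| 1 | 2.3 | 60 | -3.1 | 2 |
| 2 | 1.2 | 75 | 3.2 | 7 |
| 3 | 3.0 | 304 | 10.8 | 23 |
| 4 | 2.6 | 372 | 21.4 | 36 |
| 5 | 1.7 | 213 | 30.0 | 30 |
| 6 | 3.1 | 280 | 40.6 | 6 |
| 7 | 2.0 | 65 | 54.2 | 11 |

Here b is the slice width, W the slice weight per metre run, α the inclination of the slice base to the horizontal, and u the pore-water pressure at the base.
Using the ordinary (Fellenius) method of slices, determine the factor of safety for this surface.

FS = 1.05

Ordinary method of slices: FS = Σ[c'·Δl_i + (W_i cosα_i − u_i·Δl_i)·tanφ'] / Σ W_i sinα_i, with Δl_i = b_i / cosα_i.
Slice 1: Δl = 2.3/cos(-3.1°) = 2.303 m; N'_1 = 60·cos(-3.1°) − 2·2.303 = 55.3; c'Δl = 12.67; W sinα = -3.2
Slice 2: Δl = 1.2/cos3.2° = 1.202 m; N'_2 = 75·cos3.2° − 7·1.202 = 66.5; c'Δl = 6.61; W sinα = 4.2
Slice 3: Δl = 3.0/cos10.8° = 3.054 m; N'_3 = 304·cos10.8° − 23·3.054 = 228.4; c'Δl = 16.80; W sinα = 57.0
Slice 4: Δl = 2.6/cos21.4° = 2.793 m; N'_4 = 372·cos21.4° − 36·2.793 = 245.8; c'Δl = 15.36; W sinα = 135.7
Slice 5: Δl = 1.7/cos30.0° = 1.963 m; N'_5 = 213·cos30.0° − 30·1.963 = 125.6; c'Δl = 10.80; W sinα = 106.5
Slice 6: Δl = 3.1/cos40.6° = 4.083 m; N'_6 = 280·cos40.6° − 6·4.083 = 188.1; c'Δl = 22.46; W sinα = 182.2
Slice 7: Δl = 2.0/cos54.2° = 3.419 m; N'_7 = 65·cos54.2° − 11·3.419 = 0.4; c'Δl = 18.80; W sinα = 52.7
Σc'Δl = 103.5 kN/m; ΣN' = 910.1 kN/m; ΣW sinα = 535.1 kN/m
Resisting = 103.5 + 910.1·tan26.6° = 103.5 + 455.7 = 559.2 kN/m
FS = 559.2 / 535.1 = 1.045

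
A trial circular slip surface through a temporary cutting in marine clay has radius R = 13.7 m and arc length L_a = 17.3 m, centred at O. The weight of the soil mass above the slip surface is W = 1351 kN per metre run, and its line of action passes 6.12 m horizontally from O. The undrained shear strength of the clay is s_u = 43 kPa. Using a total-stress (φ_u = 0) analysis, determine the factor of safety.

FS = 1.23

Taking moments about the centre O, the resisting moment is provided by the undrained shear strength acting along the arc:
M_R = s_u·L_a·R = 43·17.30·13.7 = 10191.4 kN·m/m
M_D = W·d = 1351·6.12 = 8268.1 kN·m/m
FS = M_R / M_D = 10191.4 / 8268.1 = 1.233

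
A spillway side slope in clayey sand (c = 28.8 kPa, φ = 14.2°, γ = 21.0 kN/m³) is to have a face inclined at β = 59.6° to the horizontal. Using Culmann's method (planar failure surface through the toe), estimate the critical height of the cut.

Culmann's analysis gives the critical failure plane at α_cr = (β + φ)/2 = (59.6 + 14.2)/2 = 36.9°, and the critical height
H_c = (4c/γ) · sinβ cosφ / [1 − cos(β − φ)]
    = (4·28.8/21.0) · sin59.6°·cos14.2° / [1 − cos(45.4°)]
    = 5.486 · 0.8625·0.9694 / [1 − 0.7022]
    = 5.486 · 0.8362 / 0.2978
    = 15.40 m

H_c = 15.40 m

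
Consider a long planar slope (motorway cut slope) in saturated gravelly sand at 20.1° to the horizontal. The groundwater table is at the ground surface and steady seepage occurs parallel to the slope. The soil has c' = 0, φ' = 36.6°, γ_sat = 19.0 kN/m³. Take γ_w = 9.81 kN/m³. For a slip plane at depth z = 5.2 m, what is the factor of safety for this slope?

With seepage parallel to the slope and the water table at the surface, the effective normal stress on the slip plane uses the buoyant unit weight γ' = γ_sat − γ_w while the driving shear stress uses γ_sat:
FS = [c' + γ' z cos²β tanφ'] / [γ_sat z sinβ cosβ]
(For c' = 0 this reduces to FS = (γ'/γ_sat)·tanφ'/tanβ.)
γ' = 19.0 − 9.81 = 9.19 kN/m³
Numerator = 0.0 + 9.19·5.2·cos²20.1°·tan36.6° = 0.0 + 9.19·5.2·0.8819·0.7427 = 31.299 kPa
Denominator = 19.0·5.2·sin20.1°·cos20.1° = 19.0·5.2·0.3437·0.9391 = 31.886 kPa
FS = 31.299 / 31.886 = 0.982

FS = 0.98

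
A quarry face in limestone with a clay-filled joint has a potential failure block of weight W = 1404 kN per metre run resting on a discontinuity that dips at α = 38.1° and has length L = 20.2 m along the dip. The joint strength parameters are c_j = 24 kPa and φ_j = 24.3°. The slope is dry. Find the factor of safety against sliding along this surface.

FS = 1.14

Resolving the block weight along and normal to the plane and applying the Mohr–Coulomb strength on the joint:
N' = W cosα = 1404·cos38.1° = 1104.9 kN/m
Driving force T = W sinα = 1404·sin38.1° = 866.3 kN/m
Resisting force R = c_j·L + N'·tanφ_j = 24·20.2 + 1104.9·tan24.3° = 484.8 + 498.9 = 983.7 kN/m
FS = R / T = 983.7 / 866.3 = 1.135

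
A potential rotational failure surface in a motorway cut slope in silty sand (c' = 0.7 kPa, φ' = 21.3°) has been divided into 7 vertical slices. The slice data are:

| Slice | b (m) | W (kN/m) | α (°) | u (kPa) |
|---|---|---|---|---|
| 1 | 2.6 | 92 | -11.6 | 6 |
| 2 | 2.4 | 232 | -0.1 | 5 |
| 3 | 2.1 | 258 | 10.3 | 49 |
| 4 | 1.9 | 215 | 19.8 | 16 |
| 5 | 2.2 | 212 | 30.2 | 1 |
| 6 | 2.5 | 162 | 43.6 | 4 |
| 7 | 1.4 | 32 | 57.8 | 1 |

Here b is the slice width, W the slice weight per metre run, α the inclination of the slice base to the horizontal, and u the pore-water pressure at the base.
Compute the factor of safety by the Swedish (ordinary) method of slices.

Ordinary method of slices: FS = Σ[c'·Δl_i + (W_i cosα_i − u_i·Δl_i)·tanφ'] / Σ W_i sinα_i, with Δl_i = b_i / cosα_i.
Slice 1: Δl = 2.6/cos(-11.6°) = 2.654 m; N'_1 = 92·cos(-11.6°) − 6·2.654 = 74.2; c'Δl = 1.86; W sinα = -18.5
Slice 2: Δl = 2.4/cos(-0.1°) = 2.400 m; N'_2 = 232·cos(-0.1°) − 5·2.400 = 220.0; c'Δl = 1.68; W sinα = -0.4
Slice 3: Δl = 2.1/cos10.3° = 2.134 m; N'_3 = 258·cos10.3° − 49·2.134 = 149.3; c'Δl = 1.49; W sinα = 46.1
Slice 4: Δl = 1.9/cos19.8° = 2.019 m; N'_4 = 215·cos19.8° − 16·2.019 = 170.0; c'Δl = 1.41; W sinα = 72.8
Slice 5: Δl = 2.2/cos30.2° = 2.545 m; N'_5 = 212·cos30.2° − 1·2.545 = 180.7; c'Δl = 1.78; W sinα = 106.6
Slice 6: Δl = 2.5/cos43.6° = 3.452 m; N'_6 = 162·cos43.6° − 4·3.452 = 103.5; c'Δl = 2.42; W sinα = 111.7
Slice 7: Δl = 1.4/cos57.8° = 2.627 m; N'_7 = 32·cos57.8° − 1·2.627 = 14.4; c'Δl = 1.84; W sinα = 27.1
Σc'Δl = 12.5 kN/m; ΣN' = 912.0 kN/m; ΣW sinα = 345.5 kN/m
Resisting = 12.5 + 912.0·tan21.3° = 12.5 + 355.6 = 368.1 kN/m
FS = 368.1 / 345.5 = 1.065

FS = 1.07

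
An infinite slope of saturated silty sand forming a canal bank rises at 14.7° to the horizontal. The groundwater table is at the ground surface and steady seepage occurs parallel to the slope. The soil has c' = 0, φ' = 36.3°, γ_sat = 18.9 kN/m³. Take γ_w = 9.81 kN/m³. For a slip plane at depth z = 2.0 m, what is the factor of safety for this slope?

FS = 1.35

With seepage parallel to the slope and the water table at the surface, the effective normal stress on the slip plane uses the buoyant unit weight γ' = γ_sat − γ_w while the driving shear stress uses γ_sat:
FS = [c' + γ' z cos²β tanφ'] / [γ_sat z sinβ cosβ]
(For c' = 0 this reduces to FS = (γ'/γ_sat)·tanφ'/tanβ.)
γ' = 18.9 − 9.81 = 9.09 kN/m³
Numerator = 0.0 + 9.09·2.0·cos²14.7°·tan36.3° = 0.0 + 9.09·2.0·0.9356·0.7346 = 12.495 kPa
Denominator = 18.9·2.0·sin14.7°·cos14.7° = 18.9·2.0·0.2538·0.9673 = 9.278 kPa
FS = 12.495 / 9.278 = 1.347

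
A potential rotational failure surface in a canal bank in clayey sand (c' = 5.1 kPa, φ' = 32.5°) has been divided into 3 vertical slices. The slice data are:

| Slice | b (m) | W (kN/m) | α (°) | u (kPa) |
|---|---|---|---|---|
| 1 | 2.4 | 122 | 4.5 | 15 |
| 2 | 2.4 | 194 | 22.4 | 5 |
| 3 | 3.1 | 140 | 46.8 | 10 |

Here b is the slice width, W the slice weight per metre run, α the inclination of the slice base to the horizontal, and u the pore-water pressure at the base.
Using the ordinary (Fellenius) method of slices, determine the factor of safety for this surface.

FS = 1.30

Ordinary method of slices: FS = Σ[c'·Δl_i + (W_i cosα_i − u_i·Δl_i)·tanφ'] / Σ W_i sinα_i, with Δl_i = b_i / cosα_i.
Slice 1: Δl = 2.4/cos4.5° = 2.407 m; N'_1 = 122·cos4.5° − 15·2.407 = 85.5; c'Δl = 12.28; W sinα = 9.6
Slice 2: Δl = 2.4/cos22.4° = 2.596 m; N'_2 = 194·cos22.4° − 5·2.596 = 166.4; c'Δl = 13.24; W sinα = 73.9
Slice 3: Δl = 3.1/cos46.8° = 4.529 m; N'_3 = 140·cos46.8° − 10·4.529 = 50.6; c'Δl = 23.10; W sinα = 102.1
Σc'Δl = 48.6 kN/m; ΣN' = 302.4 kN/m; ΣW sinα = 185.6 kN/m
Resisting = 48.6 + 302.4·tan32.5° = 48.6 + 192.7 = 241.3 kN/m
FS = 241.3 / 185.6 = 1.300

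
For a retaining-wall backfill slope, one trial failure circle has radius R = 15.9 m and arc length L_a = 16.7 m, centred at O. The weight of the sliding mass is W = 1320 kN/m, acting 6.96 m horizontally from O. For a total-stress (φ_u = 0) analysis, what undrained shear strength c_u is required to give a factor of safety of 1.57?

FS = c_u·L_a·R / (W·d), so c_u = FS·W·d / (L_a·R).
c_u = 1.57·1320·6.96 / (16.70·15.9) = 14423.9 / 265.53 = 54.32 kPa

c_u = 54.3 kPa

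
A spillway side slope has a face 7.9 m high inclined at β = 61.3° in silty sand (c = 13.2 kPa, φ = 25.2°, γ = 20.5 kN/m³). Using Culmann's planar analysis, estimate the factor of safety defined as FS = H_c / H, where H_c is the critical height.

FS = 1.35

H_c = (4c/γ) · sinβ cosφ / [1 − cos(β − φ)]
    = (4·13.2/20.5) · sin61.3°·cos25.2° / [1 − cos36.1°]
    = 2.576 · 0.7937 / 0.1920 = 10.65 m
FS = H_c / H = 10.65 / 7.9 = 1.348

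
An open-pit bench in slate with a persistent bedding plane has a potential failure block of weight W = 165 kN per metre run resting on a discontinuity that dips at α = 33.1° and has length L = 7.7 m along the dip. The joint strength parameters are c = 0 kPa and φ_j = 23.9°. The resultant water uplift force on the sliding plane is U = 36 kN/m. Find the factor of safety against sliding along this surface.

FS = 0.50

Resolving the block weight along and normal to the plane and applying the Mohr–Coulomb strength on the joint:
N' = W cosα − U = 165·cos33.1° − 36 = 102.2 kN/m
Driving force T = W sinα = 165·sin33.1° = 90.1 kN/m
Resisting force R = c·L + N'·tanφ_j = 0·7.7 + 102.2·tan23.9° = 0.0 + 45.3 = 45.3 kN/m
FS = R / T = 45.3 / 90.1 = 0.503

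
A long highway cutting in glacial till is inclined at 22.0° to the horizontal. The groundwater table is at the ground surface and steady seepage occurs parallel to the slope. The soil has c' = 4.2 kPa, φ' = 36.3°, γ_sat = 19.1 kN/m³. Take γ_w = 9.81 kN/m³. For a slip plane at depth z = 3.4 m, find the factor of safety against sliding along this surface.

FS = 1.07

With seepage parallel to the slope and the water table at the surface, the effective normal stress on the slip plane uses the buoyant unit weight γ' = γ_sat − γ_w while the driving shear stress uses γ_sat:
FS = [c' + γ' z cos²β tanφ'] / [γ_sat z sinβ cosβ]
γ' = 19.1 − 9.81 = 9.29 kN/m³
Numerator = 4.2 + 9.29·3.4·cos²22.0°·tan36.3° = 4.2 + 9.29·3.4·0.8597·0.7346 = 24.146 kPa
Denominator = 19.1·3.4·sin22.0°·cos22.0° = 19.1·3.4·0.3746·0.9272 = 22.556 kPa
FS = 24.146 / 22.556 = 1.071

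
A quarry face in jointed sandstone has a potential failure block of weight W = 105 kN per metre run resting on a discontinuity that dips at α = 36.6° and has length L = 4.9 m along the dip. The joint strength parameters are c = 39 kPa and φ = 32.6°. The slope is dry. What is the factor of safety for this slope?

FS = 3.91

Resolving the block weight along and normal to the plane and applying the Mohr–Coulomb strength on the joint:
N' = W cosα = 105·cos36.6° = 84.3 kN/m
Driving force T = W sinα = 105·sin36.6° = 62.6 kN/m
Resisting force R = c·L + N'·tanφ = 39·4.9 + 84.3·tan32.6° = 191.1 + 53.9 = 245.0 kN/m
FS = R / T = 245.0 / 62.6 = 3.914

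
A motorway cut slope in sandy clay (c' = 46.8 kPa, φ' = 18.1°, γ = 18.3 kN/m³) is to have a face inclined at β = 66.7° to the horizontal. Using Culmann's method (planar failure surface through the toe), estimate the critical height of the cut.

H_c = 26.37 m

Culmann's analysis gives the critical failure plane at α_cr = (β + φ')/2 = (66.7 + 18.1)/2 = 42.4°, and the critical height
H_c = (4c'/γ) · sinβ cosφ' / [1 − cos(β − φ')]
    = (4·46.8/18.3) · sin66.7°·cos18.1° / [1 − cos(48.6°)]
    = 10.230 · 0.9184·0.9505 / [1 − 0.6613]
    = 10.230 · 0.8730 / 0.3387
    = 26.37 m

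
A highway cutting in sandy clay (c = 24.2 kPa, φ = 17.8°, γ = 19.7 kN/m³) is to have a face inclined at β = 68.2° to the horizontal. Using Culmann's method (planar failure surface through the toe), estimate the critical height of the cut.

Culmann's analysis gives the critical failure plane at α_cr = (β + φ)/2 = (68.2 + 17.8)/2 = 43.0°, and the critical height
H_c = (4c/γ) · sinβ cosφ / [1 − cos(β − φ)]
    = (4·24.2/19.7) · sin68.2°·cos17.8° / [1 − cos(50.4°)]
    = 4.914 · 0.9285·0.9521 / [1 − 0.6374]
    = 4.914 · 0.8840 / 0.3626
    = 11.98 m

H_c = 11.98 m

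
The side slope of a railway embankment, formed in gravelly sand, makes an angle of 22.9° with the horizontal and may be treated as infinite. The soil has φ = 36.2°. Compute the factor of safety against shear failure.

FS = 1.73

For a dry cohesionless infinite slope the factor of safety is FS = tanφ / tanβ.
FS = tan36.2° / tan22.9° = 0.7319 / 0.4224 = 1.733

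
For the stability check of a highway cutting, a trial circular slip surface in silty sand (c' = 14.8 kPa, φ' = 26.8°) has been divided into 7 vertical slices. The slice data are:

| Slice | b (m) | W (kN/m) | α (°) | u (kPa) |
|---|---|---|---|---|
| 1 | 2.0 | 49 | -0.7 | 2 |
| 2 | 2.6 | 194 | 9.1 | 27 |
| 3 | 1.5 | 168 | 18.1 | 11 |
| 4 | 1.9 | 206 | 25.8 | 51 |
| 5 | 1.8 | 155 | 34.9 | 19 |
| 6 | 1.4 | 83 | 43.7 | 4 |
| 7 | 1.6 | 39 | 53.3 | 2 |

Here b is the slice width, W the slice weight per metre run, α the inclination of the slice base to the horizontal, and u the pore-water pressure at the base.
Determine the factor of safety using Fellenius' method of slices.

FS = 1.42

Ordinary method of slices: FS = Σ[c'·Δl_i + (W_i cosα_i − u_i·Δl_i)·tanφ'] / Σ W_i sinα_i, with Δl_i = b_i / cosα_i.
Slice 1: Δl = 2.0/cos(-0.7°) = 2.000 m; N'_1 = 49·cos(-0.7°) − 2·2.000 = 45.0; c'Δl = 29.60; W sinα = -0.6
Slice 2: Δl = 2.6/cos9.1° = 2.633 m; N'_2 = 194·cos9.1° − 27·2.633 = 120.5; c'Δl = 38.97; W sinα = 30.7
Slice 3: Δl = 1.5/cos18.1° = 1.578 m; N'_3 = 168·cos18.1° − 11·1.578 = 142.3; c'Δl = 23.36; W sinα = 52.2
Slice 4: Δl = 1.9/cos25.8° = 2.110 m; N'_4 = 206·cos25.8° − 51·2.110 = 77.8; c'Δl = 31.23; W sinα = 89.7
Slice 5: Δl = 1.8/cos34.9° = 2.195 m; N'_5 = 155·cos34.9° − 19·2.195 = 85.4; c'Δl = 32.48; W sinα = 88.7
Slice 6: Δl = 1.4/cos43.7° = 1.936 m; N'_6 = 83·cos43.7° − 4·1.936 = 52.3; c'Δl = 28.66; W sinα = 57.3
Slice 7: Δl = 1.6/cos53.3° = 2.677 m; N'_7 = 39·cos53.3° − 2·2.677 = 18.0; c'Δl = 39.62; W sinα = 31.3
Σc'Δl = 223.9 kN/m; ΣN' = 541.3 kN/m; ΣW sinα = 349.2 kN/m
Resisting = 223.9 + 541.3·tan26.8° = 223.9 + 273.4 = 497.3 kN/m
FS = 497.3 / 349.2 = 1.424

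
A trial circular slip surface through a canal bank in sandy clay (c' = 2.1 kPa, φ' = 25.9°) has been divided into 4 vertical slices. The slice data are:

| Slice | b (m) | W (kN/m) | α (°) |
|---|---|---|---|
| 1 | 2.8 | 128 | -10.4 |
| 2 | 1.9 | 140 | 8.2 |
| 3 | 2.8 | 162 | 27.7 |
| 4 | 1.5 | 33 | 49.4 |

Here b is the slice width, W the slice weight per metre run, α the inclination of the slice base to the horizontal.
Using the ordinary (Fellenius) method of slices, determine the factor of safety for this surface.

Ordinary method of slices: FS = Σ[c'·Δl_i + (W_i cosα_i)·tanφ'] / Σ W_i sinα_i, with Δl_i = b_i / cosα_i.
Slice 1: Δl = 2.8/cos(-10.4°) = 2.847 m; N'_1 = 128·cos(-10.4°) = 125.9; c'Δl = 5.98; W sinα = -23.1
Slice 2: Δl = 1.9/cos8.2° = 1.920 m; N'_2 = 140·cos8.2° = 138.6; c'Δl = 4.03; W sinα = 20.0
Slice 3: Δl = 2.8/cos27.7° = 3.162 m; N'_3 = 162·cos27.7° = 143.4; c'Δl = 6.64; W sinα = 75.3
Slice 4: Δl = 1.5/cos49.4° = 2.305 m; N'_4 = 33·cos49.4° = 21.5; c'Δl = 4.84; W sinα = 25.1
Σc'Δl = 21.5 kN/m; ΣN' = 429.4 kN/m; ΣW sinα = 97.2 kN/m
Resisting = 21.5 + 429.4·tan25.9° = 21.5 + 208.5 = 230.0 kN/m
FS = 230.0 / 97.2 = 2.366

FS = 2.37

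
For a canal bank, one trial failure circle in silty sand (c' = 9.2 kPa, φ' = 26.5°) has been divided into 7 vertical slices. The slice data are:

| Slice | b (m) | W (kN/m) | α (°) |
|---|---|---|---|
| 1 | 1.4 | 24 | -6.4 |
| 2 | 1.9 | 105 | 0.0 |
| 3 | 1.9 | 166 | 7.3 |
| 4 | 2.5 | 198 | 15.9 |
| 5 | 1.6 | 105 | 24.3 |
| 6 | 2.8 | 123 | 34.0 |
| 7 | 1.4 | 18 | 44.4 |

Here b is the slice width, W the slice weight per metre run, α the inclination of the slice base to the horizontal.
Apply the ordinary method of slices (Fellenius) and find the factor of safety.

FS = 2.45

Ordinary method of slices: FS = Σ[c'·Δl_i + (W_i cosα_i)·tanφ'] / Σ W_i sinα_i, with Δl_i = b_i / cosα_i.
Slice 1: Δl = 1.4/cos(-6.4°) = 1.409 m; N'_1 = 24·cos(-6.4°) = 23.9; c'Δl = 12.96; W sinα = -2.7
Slice 2: Δl = 1.9/cos0.0° = 1.900 m; N'_2 = 105·cos0.0° = 105.0; c'Δl = 17.48; W sinα = 0.0
Slice 3: Δl = 1.9/cos7.3° = 1.916 m; N'_3 = 166·cos7.3° = 164.7; c'Δl = 17.62; W sinα = 21.1
Slice 4: Δl = 2.5/cos15.9° = 2.599 m; N'_4 = 198·cos15.9° = 190.4; c'Δl = 23.91; W sinα = 54.2
Slice 5: Δl = 1.6/cos24.3° = 1.756 m; N'_5 = 105·cos24.3° = 95.7; c'Δl = 16.15; W sinα = 43.2
Slice 6: Δl = 2.8/cos34.0° = 3.377 m; N'_6 = 123·cos34.0° = 102.0; c'Δl = 31.07; W sinα = 68.8
Slice 7: Δl = 1.4/cos44.4° = 1.959 m; N'_7 = 18·cos44.4° = 12.9; c'Δl = 18.03; W sinα = 12.6
Σc'Δl = 137.2 kN/m; ΣN' = 694.5 kN/m; ΣW sinα = 197.2 kN/m
Resisting = 137.2 + 694.5·tan26.5° = 137.2 + 346.2 = 483.5 kN/m
FS = 483.5 / 197.2 = 2.451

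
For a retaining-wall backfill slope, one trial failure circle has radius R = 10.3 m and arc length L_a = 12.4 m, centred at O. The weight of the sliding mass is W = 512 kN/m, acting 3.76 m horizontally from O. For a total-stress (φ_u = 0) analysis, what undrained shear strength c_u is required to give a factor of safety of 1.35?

c_u = 20.3 kPa

FS = c_u·L_a·R / (W·d), so c_u = FS·W·d / (L_a·R).
c_u = 1.35·512·3.76 / (12.40·10.3) = 2598.9 / 127.72 = 20.35 kPa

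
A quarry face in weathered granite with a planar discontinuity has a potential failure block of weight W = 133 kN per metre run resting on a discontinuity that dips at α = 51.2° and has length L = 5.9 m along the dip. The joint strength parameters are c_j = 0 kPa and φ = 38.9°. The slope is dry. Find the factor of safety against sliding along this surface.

Resolving the block weight along and normal to the plane and applying the Mohr–Coulomb strength on the joint:
N' = W cosα = 133·cos51.2° = 83.3 kN/m
Driving force T = W sinα = 133·sin51.2° = 103.7 kN/m
Resisting force R = c_j·L + N'·tanφ = 0·5.9 + 83.3·tan38.9° = 0.0 + 67.2 = 67.2 kN/m
FS = R / T = 67.2 / 103.7 = 0.649

FS = 0.65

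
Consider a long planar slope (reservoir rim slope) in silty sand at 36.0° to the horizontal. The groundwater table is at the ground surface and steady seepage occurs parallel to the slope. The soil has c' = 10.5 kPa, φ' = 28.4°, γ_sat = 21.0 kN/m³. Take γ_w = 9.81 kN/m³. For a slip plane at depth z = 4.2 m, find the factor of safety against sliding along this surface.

FS = 0.65

With seepage parallel to the slope and the water table at the surface, the effective normal stress on the slip plane uses the buoyant unit weight γ' = γ_sat − γ_w while the driving shear stress uses γ_sat:
FS = [c' + γ' z cos²β tanφ'] / [γ_sat z sinβ cosβ]
γ' = 21.0 − 9.81 = 11.19 kN/m³
Numerator = 10.5 + 11.19·4.2·cos²36.0°·tan28.4° = 10.5 + 11.19·4.2·0.6545·0.5407 = 27.132 kPa
Denominator = 21.0·4.2·sin36.0°·cos36.0° = 21.0·4.2·0.5878·0.8090 = 41.942 kPa
FS = 27.132 / 41.942 = 0.647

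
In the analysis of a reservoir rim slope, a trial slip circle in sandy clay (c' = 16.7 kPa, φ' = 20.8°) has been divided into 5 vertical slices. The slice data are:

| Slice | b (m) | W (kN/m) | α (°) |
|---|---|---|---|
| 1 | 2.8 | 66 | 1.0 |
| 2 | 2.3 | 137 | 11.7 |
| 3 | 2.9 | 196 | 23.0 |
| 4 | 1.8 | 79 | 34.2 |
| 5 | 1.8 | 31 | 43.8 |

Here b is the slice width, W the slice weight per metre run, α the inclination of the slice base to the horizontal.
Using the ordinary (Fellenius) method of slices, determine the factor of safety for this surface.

Ordinary method of slices: FS = Σ[c'·Δl_i + (W_i cosα_i)·tanφ'] / Σ W_i sinα_i, with Δl_i = b_i / cosα_i.
Slice 1: Δl = 2.8/cos1.0° = 2.800 m; N'_1 = 66·cos1.0° = 66.0; c'Δl = 46.77; W sinα = 1.2
Slice 2: Δl = 2.3/cos11.7° = 2.349 m; N'_2 = 137·cos11.7° = 134.2; c'Δl = 39.22; W sinα = 27.8
Slice 3: Δl = 2.9/cos23.0° = 3.150 m; N'_3 = 196·cos23.0° = 180.4; c'Δl = 52.61; W sinα = 76.6
Slice 4: Δl = 1.8/cos34.2° = 2.176 m; N'_4 = 79·cos34.2° = 65.3; c'Δl = 36.34; W sinα = 44.4
Slice 5: Δl = 1.8/cos43.8° = 2.494 m; N'_5 = 31·cos43.8° = 22.4; c'Δl = 41.65; W sinα = 21.5
Σc'Δl = 216.6 kN/m; ΣN' = 468.3 kN/m; ΣW sinα = 171.4 kN/m
Resisting = 216.6 + 468.3·tan20.8° = 216.6 + 177.9 = 394.5 kN/m
FS = 394.5 / 171.4 = 2.302

FS = 2.30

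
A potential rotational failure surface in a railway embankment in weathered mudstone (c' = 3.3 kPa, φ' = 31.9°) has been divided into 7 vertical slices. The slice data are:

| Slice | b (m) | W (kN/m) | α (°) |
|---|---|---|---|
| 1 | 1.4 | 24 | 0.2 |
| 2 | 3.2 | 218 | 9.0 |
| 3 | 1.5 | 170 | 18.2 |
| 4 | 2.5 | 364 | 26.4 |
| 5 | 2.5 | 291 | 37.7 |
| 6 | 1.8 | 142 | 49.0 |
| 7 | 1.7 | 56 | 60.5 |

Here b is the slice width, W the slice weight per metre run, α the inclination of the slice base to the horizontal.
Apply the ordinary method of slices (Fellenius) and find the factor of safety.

FS = 1.25

Ordinary method of slices: FS = Σ[c'·Δl_i + (W_i cosα_i)·tanφ'] / Σ W_i sinα_i, with Δl_i = b_i / cosα_i.
Slice 1: Δl = 1.4/cos0.2° = 1.400 m; N'_1 = 24·cos0.2° = 24.0; c'Δl = 4.62; W sinα = 0.1
Slice 2: Δl = 3.2/cos9.0° = 3.240 m; N'_2 = 218·cos9.0° = 215.3; c'Δl = 10.69; W sinα = 34.1
Slice 3: Δl = 1.5/cos18.2° = 1.579 m; N'_3 = 170·cos18.2° = 161.5; c'Δl = 5.21; W sinα = 53.1
Slice 4: Δl = 2.5/cos26.4° = 2.791 m; N'_4 = 364·cos26.4° = 326.0; c'Δl = 9.21; W sinα = 161.8
Slice 5: Δl = 2.5/cos37.7° = 3.160 m; N'_5 = 291·cos37.7° = 230.2; c'Δl = 10.43; W sinα = 178.0
Slice 6: Δl = 1.8/cos49.0° = 2.744 m; N'_6 = 142·cos49.0° = 93.2; c'Δl = 9.05; W sinα = 107.2
Slice 7: Δl = 1.7/cos60.5° = 3.452 m; N'_7 = 56·cos60.5° = 27.6; c'Δl = 11.39; W sinα = 48.7
Σc'Δl = 60.6 kN/m; ΣN' = 1077.8 kN/m; ΣW sinα = 583.0 kN/m
Resisting = 60.6 + 1077.8·tan31.9° = 60.6 + 670.9 = 731.5 kN/m
FS = 731.5 / 583.0 = 1.255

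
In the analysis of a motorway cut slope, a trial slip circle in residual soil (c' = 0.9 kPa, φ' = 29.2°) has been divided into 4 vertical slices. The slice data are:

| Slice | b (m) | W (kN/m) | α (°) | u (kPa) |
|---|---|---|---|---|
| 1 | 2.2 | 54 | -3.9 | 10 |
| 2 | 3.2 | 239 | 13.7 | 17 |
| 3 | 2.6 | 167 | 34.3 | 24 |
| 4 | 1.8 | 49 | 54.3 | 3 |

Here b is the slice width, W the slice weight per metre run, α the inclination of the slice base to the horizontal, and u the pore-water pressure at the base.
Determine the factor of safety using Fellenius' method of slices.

Ordinary method of slices: FS = Σ[c'·Δl_i + (W_i cosα_i − u_i·Δl_i)·tanφ'] / Σ W_i sinα_i, with Δl_i = b_i / cosα_i.
Slice 1: Δl = 2.2/cos(-3.9°) = 2.205 m; N'_1 = 54·cos(-3.9°) − 10·2.205 = 31.8; c'Δl = 1.98; W sinα = -3.7
Slice 2: Δl = 3.2/cos13.7° = 3.294 m; N'_2 = 239·cos13.7° − 17·3.294 = 176.2; c'Δl = 2.96; W sinα = 56.6
Slice 3: Δl = 2.6/cos34.3° = 3.147 m; N'_3 = 167·cos34.3° − 24·3.147 = 62.4; c'Δl = 2.83; W sinα = 94.1
Slice 4: Δl = 1.8/cos54.3° = 3.085 m; N'_4 = 49·cos54.3° − 3·3.085 = 19.3; c'Δl = 2.78; W sinα = 39.8
Σc'Δl = 10.6 kN/m; ΣN' = 289.8 kN/m; ΣW sinα = 186.8 kN/m
Resisting = 10.6 + 289.8·tan29.2° = 10.6 + 162.0 = 172.5 kN/m
FS = 172.5 / 186.8 = 0.923

FS = 0.92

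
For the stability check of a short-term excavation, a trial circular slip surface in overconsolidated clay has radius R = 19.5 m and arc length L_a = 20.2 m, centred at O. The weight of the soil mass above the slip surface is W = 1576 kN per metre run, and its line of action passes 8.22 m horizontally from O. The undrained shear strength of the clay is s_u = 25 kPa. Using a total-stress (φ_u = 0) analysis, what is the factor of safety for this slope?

Taking moments about the centre O, the resisting moment is provided by the undrained shear strength acting along the arc:
M_R = s_u·L_a·R = 25·20.20·19.5 = 9847.5 kN·m/m
M_D = W·d = 1576·8.22 = 12954.7 kN·m/m
FS = M_R / M_D = 9847.5 / 12954.7 = 0.760

FS = 0.76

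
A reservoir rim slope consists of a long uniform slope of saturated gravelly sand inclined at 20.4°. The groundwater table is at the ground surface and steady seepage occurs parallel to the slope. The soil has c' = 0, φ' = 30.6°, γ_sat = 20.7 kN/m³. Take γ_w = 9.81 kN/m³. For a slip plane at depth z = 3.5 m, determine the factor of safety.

FS = 0.84

With seepage parallel to the slope and the water table at the surface, the effective normal stress on the slip plane uses the buoyant unit weight γ' = γ_sat − γ_w while the driving shear stress uses γ_sat:
FS = [c' + γ' z cos²β tanφ'] / [γ_sat z sinβ cosβ]
(For c' = 0 this reduces to FS = (γ'/γ_sat)·tanφ'/tanβ.)
γ' = 20.7 − 9.81 = 10.89 kN/m³
Numerator = 0.0 + 10.89·3.5·cos²20.4°·tan30.6° = 0.0 + 10.89·3.5·0.8785·0.5914 = 19.802 kPa
Denominator = 20.7·3.5·sin20.4°·cos20.4° = 20.7·3.5·0.3486·0.9373 = 23.670 kPa
FS = 19.802 / 23.670 = 0.837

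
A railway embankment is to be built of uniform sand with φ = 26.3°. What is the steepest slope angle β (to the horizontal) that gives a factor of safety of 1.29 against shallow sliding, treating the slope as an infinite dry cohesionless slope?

For an infinite dry cohesionless slope FS = tanφ/tanβ, so tanβ = tanφ / FS.
tanβ = tan26.3° / 1.29 = 0.4942 / 1.29 = 0.3831
β = arctan(0.3831) = 20.96°

β = 21.0°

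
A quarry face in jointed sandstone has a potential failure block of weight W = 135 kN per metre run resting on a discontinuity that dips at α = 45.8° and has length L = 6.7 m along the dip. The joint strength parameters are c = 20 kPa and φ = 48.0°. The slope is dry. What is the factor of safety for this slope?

Resolving the block weight along and normal to the plane and applying the Mohr–Coulomb strength on the joint:
N' = W cosα = 135·cos45.8° = 94.1 kN/m
Driving force T = W sinα = 135·sin45.8° = 96.8 kN/m
Resisting force R = c·L + N'·tanφ = 20·6.7 + 94.1·tan48.0° = 134.0 + 104.5 = 238.5 kN/m
FS = R / T = 238.5 / 96.8 = 2.465

FS = 2.46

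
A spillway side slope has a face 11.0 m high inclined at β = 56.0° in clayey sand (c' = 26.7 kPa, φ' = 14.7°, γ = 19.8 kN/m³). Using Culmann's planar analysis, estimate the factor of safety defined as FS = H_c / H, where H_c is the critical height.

FS = 1.58

H_c = (4c'/γ) · sinβ cosφ' / [1 − cos(β − φ')]
    = (4·26.7/19.8) · sin56.0°·cos14.7° / [1 − cos41.3°]
    = 5.394 · 0.8019 / 0.2487 = 17.39 m
FS = H_c / H = 17.39 / 11.0 = 1.581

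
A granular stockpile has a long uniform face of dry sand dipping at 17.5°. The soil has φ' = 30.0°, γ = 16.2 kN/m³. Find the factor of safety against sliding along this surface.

For a dry cohesionless infinite slope the factor of safety is FS = tanφ' / tanβ.
FS = tan30.0° / tan17.5° = 0.5774 / 0.3153 = 1.831

FS = 1.83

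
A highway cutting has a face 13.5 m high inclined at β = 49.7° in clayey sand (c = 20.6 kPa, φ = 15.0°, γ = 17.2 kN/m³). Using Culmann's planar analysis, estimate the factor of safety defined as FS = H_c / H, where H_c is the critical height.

H_c = (4c/γ) · sinβ cosφ / [1 − cos(β − φ)]
    = (4·20.6/17.2) · sin49.7°·cos15.0° / [1 − cos34.7°]
    = 4.791 · 0.7367 / 0.1779 = 19.84 m
FS = H_c / H = 19.84 / 13.5 = 1.470

FS = 1.47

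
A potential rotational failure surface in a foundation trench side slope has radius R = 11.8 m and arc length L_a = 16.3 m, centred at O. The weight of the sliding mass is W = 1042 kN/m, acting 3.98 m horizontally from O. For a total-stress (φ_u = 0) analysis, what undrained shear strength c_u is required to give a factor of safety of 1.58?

FS = c_u·L_a·R / (W·d), so c_u = FS·W·d / (L_a·R).
c_u = 1.58·1042·3.98 / (16.30·11.8) = 6552.5 / 192.34 = 34.07 kPa

c_u = 34.1 kPa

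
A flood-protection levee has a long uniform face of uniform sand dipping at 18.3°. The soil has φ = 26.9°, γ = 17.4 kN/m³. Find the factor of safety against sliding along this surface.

For a dry cohesionless infinite slope the factor of safety is FS = tanφ / tanβ.
FS = tan26.9° / tan18.3° = 0.5073 / 0.3307 = 1.534

FS = 1.53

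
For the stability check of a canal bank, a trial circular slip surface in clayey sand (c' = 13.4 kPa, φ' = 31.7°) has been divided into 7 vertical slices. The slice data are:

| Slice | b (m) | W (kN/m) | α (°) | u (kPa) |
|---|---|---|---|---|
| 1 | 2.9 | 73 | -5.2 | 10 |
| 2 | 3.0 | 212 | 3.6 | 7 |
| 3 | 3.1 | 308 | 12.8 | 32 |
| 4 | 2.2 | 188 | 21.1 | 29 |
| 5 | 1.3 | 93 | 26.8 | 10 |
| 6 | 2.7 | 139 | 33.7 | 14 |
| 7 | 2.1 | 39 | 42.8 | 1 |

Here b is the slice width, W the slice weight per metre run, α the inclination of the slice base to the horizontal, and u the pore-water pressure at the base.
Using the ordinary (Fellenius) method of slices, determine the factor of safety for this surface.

Ordinary method of slices: FS = Σ[c'·Δl_i + (W_i cosα_i − u_i·Δl_i)·tanφ'] / Σ W_i sinα_i, with Δl_i = b_i / cosα_i.
Slice 1: Δl = 2.9/cos(-5.2°) = 2.912 m; N'_1 = 73·cos(-5.2°) − 10·2.912 = 43.6; c'Δl = 39.02; W sinα = -6.6
Slice 2: Δl = 3.0/cos3.6° = 3.006 m; N'_2 = 212·cos3.6° − 7·3.006 = 190.5; c'Δl = 40.28; W sinα = 13.3
Slice 3: Δl = 3.1/cos12.8° = 3.179 m; N'_3 = 308·cos12.8° − 32·3.179 = 198.6; c'Δl = 42.60; W sinα = 68.2
Slice 4: Δl = 2.2/cos21.1° = 2.358 m; N'_4 = 188·cos21.1° − 29·2.358 = 107.0; c'Δl = 31.60; W sinα = 67.7
Slice 5: Δl = 1.3/cos26.8° = 1.456 m; N'_5 = 93·cos26.8° − 10·1.456 = 68.4; c'Δl = 19.52; W sinα = 41.9
Slice 6: Δl = 2.7/cos33.7° = 3.245 m; N'_6 = 139·cos33.7° − 14·3.245 = 70.2; c'Δl = 43.49; W sinα = 77.1
Slice 7: Δl = 2.1/cos42.8° = 2.862 m; N'_7 = 39·cos42.8° − 1·2.862 = 25.8; c'Δl = 38.35; W sinα = 26.5
Σc'Δl = 254.9 kN/m; ΣN' = 704.2 kN/m; ΣW sinα = 288.2 kN/m
Resisting = 254.9 + 704.2·tan31.7° = 254.9 + 434.9 = 689.7 kN/m
FS = 689.7 / 288.2 = 2.394

FS = 2.39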